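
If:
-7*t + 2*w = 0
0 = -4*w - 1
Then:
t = -1/14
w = -1/4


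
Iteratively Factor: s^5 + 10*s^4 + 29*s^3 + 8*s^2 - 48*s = (s + 3)*(s^4 + 7*s^3 + 8*s^2 - 16*s) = (s + 3)*(s + 4)*(s^3 + 3*s^2 - 4*s) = (s - 1)*(s + 3)*(s + 4)*(s^2 + 4*s) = (s - 1)*(s + 3)*(s + 4)^2*(s)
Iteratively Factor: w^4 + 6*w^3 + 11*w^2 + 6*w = (w + 1)*(w^3 + 5*w^2 + 6*w) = w*(w + 1)*(w^2 + 5*w + 6) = w*(w + 1)*(w + 3)*(w + 2)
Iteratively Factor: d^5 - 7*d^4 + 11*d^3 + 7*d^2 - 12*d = (d)*(d^4 - 7*d^3 + 11*d^2 + 7*d - 12) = d*(d - 4)*(d^3 - 3*d^2 - d + 3) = d*(d - 4)*(d - 3)*(d^2 - 1) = d*(d - 4)*(d - 3)*(d + 1)*(d - 1)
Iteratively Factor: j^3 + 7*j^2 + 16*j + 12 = (j + 3)*(j^2 + 4*j + 4) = (j + 2)*(j + 3)*(j + 2)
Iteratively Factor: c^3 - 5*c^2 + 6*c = (c - 2)*(c^2 - 3*c) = c*(c - 2)*(c - 3)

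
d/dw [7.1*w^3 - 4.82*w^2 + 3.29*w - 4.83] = 21.3*w^2 - 9.64*w + 3.29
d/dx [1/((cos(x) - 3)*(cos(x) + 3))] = sin(2*x)/((cos(x) - 3)^2*(cos(x) + 3)^2)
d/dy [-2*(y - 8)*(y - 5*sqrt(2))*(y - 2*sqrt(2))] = -6*y^2 + 32*y + 28*sqrt(2)*y - 112*sqrt(2) - 40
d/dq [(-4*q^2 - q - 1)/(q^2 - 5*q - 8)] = 3*(7*q^2 + 22*q + 1)/(q^4 - 10*q^3 + 9*q^2 + 80*q + 64)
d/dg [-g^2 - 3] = -2*g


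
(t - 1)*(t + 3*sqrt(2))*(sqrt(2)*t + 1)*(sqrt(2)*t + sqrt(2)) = 2*t^4 + 7*sqrt(2)*t^3 + 4*t^2 - 7*sqrt(2)*t - 6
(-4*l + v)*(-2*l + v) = 8*l^2 - 6*l*v + v^2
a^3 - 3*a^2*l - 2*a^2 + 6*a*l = a*(a - 2)*(a - 3*l)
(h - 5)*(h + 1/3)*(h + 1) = h^3 - 11*h^2/3 - 19*h/3 - 5/3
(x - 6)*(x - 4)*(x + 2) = x^3 - 8*x^2 + 4*x + 48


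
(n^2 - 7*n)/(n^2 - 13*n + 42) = n/(n - 6)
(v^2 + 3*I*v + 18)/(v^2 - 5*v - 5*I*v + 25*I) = (v^2 + 3*I*v + 18)/(v^2 - 5*v - 5*I*v + 25*I)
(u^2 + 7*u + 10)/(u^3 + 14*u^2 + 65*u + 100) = (u + 2)/(u^2 + 9*u + 20)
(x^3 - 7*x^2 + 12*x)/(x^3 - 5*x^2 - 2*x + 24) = x/(x + 2)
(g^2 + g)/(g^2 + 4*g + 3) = g/(g + 3)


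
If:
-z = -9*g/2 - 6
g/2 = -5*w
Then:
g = 2*z/9 - 4/3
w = 2/15 - z/45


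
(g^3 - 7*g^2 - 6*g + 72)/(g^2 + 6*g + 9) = (g^2 - 10*g + 24)/(g + 3)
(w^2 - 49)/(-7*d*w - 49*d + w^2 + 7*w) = (w - 7)/(-7*d + w)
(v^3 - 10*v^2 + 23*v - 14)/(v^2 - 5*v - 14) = (v^2 - 3*v + 2)/(v + 2)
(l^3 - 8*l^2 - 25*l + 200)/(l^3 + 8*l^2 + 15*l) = (l^2 - 13*l + 40)/(l*(l + 3))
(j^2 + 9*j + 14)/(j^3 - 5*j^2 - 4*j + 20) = (j + 7)/(j^2 - 7*j + 10)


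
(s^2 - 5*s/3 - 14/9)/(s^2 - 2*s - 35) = (-9*s^2 + 15*s + 14)/(9*(-s^2 + 2*s + 35))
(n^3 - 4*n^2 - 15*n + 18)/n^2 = n - 4 - 15/n + 18/n^2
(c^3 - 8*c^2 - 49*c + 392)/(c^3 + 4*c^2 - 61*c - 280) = (c - 7)/(c + 5)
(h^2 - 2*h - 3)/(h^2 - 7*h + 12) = (h + 1)/(h - 4)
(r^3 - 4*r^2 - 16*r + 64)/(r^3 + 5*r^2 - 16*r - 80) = (r - 4)/(r + 5)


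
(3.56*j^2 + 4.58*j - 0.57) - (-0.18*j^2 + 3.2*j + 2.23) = 3.74*j^2 + 1.38*j - 2.8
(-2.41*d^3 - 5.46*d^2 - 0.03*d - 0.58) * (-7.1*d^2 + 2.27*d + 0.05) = 17.111*d^5 + 33.2953*d^4 - 12.3017*d^3 + 3.7769*d^2 - 1.3181*d - 0.029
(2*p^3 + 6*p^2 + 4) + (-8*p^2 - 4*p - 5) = 2*p^3 - 2*p^2 - 4*p - 1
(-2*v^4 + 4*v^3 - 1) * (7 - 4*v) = 8*v^5 - 30*v^4 + 28*v^3 + 4*v - 7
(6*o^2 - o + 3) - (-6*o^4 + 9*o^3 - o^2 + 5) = 6*o^4 - 9*o^3 + 7*o^2 - o - 2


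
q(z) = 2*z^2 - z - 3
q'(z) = 4*z - 1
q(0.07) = -3.06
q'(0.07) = -0.72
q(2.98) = 11.78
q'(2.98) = 10.92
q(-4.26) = 37.56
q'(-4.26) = -18.04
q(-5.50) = 63.00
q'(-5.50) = -23.00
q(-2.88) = 16.47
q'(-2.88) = -12.52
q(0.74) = -2.64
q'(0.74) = 1.96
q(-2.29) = 9.78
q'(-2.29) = -10.16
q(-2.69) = 14.16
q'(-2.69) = -11.76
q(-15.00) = 462.00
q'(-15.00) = -61.00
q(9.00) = 150.00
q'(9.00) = 35.00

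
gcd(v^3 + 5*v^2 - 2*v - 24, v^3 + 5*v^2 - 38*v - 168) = v + 4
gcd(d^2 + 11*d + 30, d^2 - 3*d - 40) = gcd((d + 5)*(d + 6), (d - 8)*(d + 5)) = d + 5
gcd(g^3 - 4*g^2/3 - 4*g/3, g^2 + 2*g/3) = g^2 + 2*g/3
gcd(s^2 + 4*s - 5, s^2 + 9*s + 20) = s + 5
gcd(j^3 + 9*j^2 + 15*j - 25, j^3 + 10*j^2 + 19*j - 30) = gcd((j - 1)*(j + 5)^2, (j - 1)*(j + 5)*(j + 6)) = j^2 + 4*j - 5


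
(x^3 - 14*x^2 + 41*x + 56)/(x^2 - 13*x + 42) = (x^2 - 7*x - 8)/(x - 6)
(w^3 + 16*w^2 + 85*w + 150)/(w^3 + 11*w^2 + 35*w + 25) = (w + 6)/(w + 1)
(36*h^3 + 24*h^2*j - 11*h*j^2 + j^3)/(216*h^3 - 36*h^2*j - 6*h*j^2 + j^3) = (h + j)/(6*h + j)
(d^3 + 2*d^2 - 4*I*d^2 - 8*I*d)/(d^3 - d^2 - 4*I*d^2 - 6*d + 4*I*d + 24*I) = d/(d - 3)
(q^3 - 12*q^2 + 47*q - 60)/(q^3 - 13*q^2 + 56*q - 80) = (q - 3)/(q - 4)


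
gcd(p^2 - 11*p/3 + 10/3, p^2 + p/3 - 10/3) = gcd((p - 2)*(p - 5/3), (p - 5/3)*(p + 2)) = p - 5/3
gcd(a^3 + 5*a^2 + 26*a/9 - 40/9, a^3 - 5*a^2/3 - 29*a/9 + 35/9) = a + 5/3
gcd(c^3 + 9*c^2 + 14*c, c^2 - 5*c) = c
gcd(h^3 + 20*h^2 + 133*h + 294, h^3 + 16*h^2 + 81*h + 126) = h^2 + 13*h + 42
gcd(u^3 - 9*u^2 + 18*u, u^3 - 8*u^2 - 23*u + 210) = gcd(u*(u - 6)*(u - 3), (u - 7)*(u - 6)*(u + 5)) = u - 6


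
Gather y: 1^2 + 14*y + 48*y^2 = 48*y^2 + 14*y + 1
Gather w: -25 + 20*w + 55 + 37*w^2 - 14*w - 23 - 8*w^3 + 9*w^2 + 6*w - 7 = -8*w^3 + 46*w^2 + 12*w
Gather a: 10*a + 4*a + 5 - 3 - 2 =14*a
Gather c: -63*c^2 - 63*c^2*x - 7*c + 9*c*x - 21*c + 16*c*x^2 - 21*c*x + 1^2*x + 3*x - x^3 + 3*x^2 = c^2*(-63*x - 63) + c*(16*x^2 - 12*x - 28) - x^3 + 3*x^2 + 4*x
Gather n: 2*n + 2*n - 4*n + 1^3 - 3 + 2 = 0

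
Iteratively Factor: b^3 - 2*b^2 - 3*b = (b - 3)*(b^2 + b) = (b - 3)*(b + 1)*(b)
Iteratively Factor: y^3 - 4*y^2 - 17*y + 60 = (y - 3)*(y^2 - y - 20) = (y - 3)*(y + 4)*(y - 5)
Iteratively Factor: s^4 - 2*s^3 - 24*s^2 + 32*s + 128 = (s - 4)*(s^3 + 2*s^2 - 16*s - 32) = (s - 4)^2*(s^2 + 6*s + 8) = (s - 4)^2*(s + 4)*(s + 2)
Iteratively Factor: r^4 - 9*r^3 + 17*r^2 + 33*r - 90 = (r + 2)*(r^3 - 11*r^2 + 39*r - 45) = (r - 3)*(r + 2)*(r^2 - 8*r + 15) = (r - 3)^2*(r + 2)*(r - 5)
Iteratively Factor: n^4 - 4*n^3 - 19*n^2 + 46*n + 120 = (n - 4)*(n^3 - 19*n - 30) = (n - 5)*(n - 4)*(n^2 + 5*n + 6) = (n - 5)*(n - 4)*(n + 3)*(n + 2)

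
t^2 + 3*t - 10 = (t - 2)*(t + 5)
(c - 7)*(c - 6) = c^2 - 13*c + 42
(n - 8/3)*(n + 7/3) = n^2 - n/3 - 56/9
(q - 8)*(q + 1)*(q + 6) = q^3 - q^2 - 50*q - 48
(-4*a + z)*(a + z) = -4*a^2 - 3*a*z + z^2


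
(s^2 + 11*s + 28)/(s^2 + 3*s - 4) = (s + 7)/(s - 1)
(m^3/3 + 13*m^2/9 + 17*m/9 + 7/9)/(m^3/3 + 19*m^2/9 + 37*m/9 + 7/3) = (m + 1)/(m + 3)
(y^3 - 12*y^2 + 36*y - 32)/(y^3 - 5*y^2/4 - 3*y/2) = 4*(y^2 - 10*y + 16)/(y*(4*y + 3))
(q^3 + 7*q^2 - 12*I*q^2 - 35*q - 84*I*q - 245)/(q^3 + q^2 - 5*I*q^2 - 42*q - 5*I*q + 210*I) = (q - 7*I)/(q - 6)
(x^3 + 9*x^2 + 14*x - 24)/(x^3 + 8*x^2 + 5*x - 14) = (x^2 + 10*x + 24)/(x^2 + 9*x + 14)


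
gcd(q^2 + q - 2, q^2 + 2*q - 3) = q - 1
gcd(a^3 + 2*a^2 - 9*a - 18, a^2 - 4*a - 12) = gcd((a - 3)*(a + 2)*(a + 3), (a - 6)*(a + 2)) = a + 2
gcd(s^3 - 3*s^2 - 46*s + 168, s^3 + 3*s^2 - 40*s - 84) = s^2 + s - 42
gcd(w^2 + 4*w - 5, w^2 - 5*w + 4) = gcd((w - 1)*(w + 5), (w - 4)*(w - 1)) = w - 1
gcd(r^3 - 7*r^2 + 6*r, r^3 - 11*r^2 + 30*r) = r^2 - 6*r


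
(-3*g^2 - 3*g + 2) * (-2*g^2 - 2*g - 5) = 6*g^4 + 12*g^3 + 17*g^2 + 11*g - 10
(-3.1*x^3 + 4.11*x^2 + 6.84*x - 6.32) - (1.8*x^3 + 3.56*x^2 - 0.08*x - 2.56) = -4.9*x^3 + 0.55*x^2 + 6.92*x - 3.76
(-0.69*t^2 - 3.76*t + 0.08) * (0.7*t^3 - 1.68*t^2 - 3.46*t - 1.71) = -0.483*t^5 - 1.4728*t^4 + 8.7602*t^3 + 14.0551*t^2 + 6.1528*t - 0.1368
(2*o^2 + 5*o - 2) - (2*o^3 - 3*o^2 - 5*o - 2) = -2*o^3 + 5*o^2 + 10*o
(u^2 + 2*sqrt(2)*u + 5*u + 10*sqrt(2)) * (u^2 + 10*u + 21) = u^4 + 2*sqrt(2)*u^3 + 15*u^3 + 30*sqrt(2)*u^2 + 71*u^2 + 105*u + 142*sqrt(2)*u + 210*sqrt(2)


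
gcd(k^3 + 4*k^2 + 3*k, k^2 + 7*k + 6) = k + 1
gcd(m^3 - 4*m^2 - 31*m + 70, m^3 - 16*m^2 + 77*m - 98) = m^2 - 9*m + 14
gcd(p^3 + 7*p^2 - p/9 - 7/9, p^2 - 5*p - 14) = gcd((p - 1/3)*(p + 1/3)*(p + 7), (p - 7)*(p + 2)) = 1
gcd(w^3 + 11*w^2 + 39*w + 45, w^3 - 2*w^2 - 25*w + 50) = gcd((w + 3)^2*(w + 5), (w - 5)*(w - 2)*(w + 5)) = w + 5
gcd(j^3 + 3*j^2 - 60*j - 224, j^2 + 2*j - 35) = j + 7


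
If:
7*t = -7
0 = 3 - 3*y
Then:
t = -1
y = 1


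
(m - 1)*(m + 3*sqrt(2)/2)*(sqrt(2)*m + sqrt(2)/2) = sqrt(2)*m^3 - sqrt(2)*m^2/2 + 3*m^2 - 3*m/2 - sqrt(2)*m/2 - 3/2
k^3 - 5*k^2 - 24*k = k*(k - 8)*(k + 3)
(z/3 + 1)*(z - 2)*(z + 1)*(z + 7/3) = z^4/3 + 13*z^3/9 - z^2/9 - 53*z/9 - 14/3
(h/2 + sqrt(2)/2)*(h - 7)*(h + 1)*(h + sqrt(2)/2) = h^4/2 - 3*h^3 + 3*sqrt(2)*h^3/4 - 9*sqrt(2)*h^2/2 - 3*h^2 - 21*sqrt(2)*h/4 - 3*h - 7/2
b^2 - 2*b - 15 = (b - 5)*(b + 3)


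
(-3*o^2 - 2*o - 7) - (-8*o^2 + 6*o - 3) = 5*o^2 - 8*o - 4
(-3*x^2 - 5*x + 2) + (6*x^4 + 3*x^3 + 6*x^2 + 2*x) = 6*x^4 + 3*x^3 + 3*x^2 - 3*x + 2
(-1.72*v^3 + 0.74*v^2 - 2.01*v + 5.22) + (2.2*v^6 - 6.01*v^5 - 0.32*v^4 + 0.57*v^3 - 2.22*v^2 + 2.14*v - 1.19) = 2.2*v^6 - 6.01*v^5 - 0.32*v^4 - 1.15*v^3 - 1.48*v^2 + 0.13*v + 4.03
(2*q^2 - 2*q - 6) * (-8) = -16*q^2 + 16*q + 48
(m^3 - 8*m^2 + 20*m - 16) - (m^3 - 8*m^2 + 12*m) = 8*m - 16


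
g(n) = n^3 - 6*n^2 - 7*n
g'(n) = 3*n^2 - 12*n - 7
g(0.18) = -1.45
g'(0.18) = -9.06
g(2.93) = -46.87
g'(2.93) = -16.41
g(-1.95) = -16.58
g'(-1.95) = 27.81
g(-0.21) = 1.20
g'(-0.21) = -4.35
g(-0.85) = 1.00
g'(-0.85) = 5.37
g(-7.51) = -709.40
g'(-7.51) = 252.32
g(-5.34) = -285.99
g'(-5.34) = 142.63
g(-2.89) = -54.02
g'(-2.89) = 52.74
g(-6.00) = -390.00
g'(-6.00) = 173.00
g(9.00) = 180.00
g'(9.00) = 128.00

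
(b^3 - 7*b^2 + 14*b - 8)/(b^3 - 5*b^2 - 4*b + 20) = (b^2 - 5*b + 4)/(b^2 - 3*b - 10)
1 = 1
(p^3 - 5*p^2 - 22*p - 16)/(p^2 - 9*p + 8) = (p^2 + 3*p + 2)/(p - 1)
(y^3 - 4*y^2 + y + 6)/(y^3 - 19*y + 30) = (y + 1)/(y + 5)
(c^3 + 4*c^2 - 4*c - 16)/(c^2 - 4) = c + 4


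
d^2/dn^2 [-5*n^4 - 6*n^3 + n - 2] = 12*n*(-5*n - 3)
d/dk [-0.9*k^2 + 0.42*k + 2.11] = 0.42 - 1.8*k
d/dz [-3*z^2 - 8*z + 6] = -6*z - 8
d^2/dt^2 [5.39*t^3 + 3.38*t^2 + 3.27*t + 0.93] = 32.34*t + 6.76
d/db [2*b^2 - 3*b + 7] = 4*b - 3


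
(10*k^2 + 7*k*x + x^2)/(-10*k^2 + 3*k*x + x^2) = (2*k + x)/(-2*k + x)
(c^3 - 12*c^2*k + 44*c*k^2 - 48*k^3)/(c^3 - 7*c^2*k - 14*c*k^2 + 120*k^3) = (c^2 - 6*c*k + 8*k^2)/(c^2 - c*k - 20*k^2)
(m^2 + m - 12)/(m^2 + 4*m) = (m - 3)/m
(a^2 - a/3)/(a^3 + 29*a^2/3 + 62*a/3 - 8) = a/(a^2 + 10*a + 24)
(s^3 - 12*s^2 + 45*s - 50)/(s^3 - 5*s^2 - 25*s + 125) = (s - 2)/(s + 5)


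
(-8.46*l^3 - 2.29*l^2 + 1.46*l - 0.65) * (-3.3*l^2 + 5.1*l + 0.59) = 27.918*l^5 - 35.589*l^4 - 21.4884*l^3 + 8.2399*l^2 - 2.4536*l - 0.3835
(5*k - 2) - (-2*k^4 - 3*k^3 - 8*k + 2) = 2*k^4 + 3*k^3 + 13*k - 4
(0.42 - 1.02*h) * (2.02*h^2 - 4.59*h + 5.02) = -2.0604*h^3 + 5.5302*h^2 - 7.0482*h + 2.1084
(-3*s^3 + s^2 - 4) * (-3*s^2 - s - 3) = 9*s^5 + 8*s^3 + 9*s^2 + 4*s + 12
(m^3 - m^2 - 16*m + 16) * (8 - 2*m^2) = -2*m^5 + 2*m^4 + 40*m^3 - 40*m^2 - 128*m + 128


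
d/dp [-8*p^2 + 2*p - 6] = 2 - 16*p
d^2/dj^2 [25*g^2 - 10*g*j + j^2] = 2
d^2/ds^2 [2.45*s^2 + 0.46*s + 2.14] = 4.90000000000000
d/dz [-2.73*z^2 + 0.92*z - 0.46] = 0.92 - 5.46*z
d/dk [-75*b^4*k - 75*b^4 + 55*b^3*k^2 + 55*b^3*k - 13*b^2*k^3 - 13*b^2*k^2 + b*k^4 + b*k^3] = b*(-75*b^3 + 110*b^2*k + 55*b^2 - 39*b*k^2 - 26*b*k + 4*k^3 + 3*k^2)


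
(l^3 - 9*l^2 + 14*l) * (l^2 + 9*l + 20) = l^5 - 47*l^3 - 54*l^2 + 280*l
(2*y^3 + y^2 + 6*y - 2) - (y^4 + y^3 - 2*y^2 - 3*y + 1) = -y^4 + y^3 + 3*y^2 + 9*y - 3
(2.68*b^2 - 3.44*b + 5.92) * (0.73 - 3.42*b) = -9.1656*b^3 + 13.7212*b^2 - 22.7576*b + 4.3216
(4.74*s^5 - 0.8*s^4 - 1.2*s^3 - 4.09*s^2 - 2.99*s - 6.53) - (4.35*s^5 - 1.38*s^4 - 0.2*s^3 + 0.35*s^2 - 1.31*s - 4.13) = 0.390000000000001*s^5 + 0.58*s^4 - 1.0*s^3 - 4.44*s^2 - 1.68*s - 2.4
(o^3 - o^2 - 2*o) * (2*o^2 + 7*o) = 2*o^5 + 5*o^4 - 11*o^3 - 14*o^2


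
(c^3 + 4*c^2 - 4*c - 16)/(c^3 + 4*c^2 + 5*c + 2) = (c^2 + 2*c - 8)/(c^2 + 2*c + 1)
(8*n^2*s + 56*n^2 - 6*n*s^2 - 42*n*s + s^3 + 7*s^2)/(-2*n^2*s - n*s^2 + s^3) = (-4*n*s - 28*n + s^2 + 7*s)/(s*(n + s))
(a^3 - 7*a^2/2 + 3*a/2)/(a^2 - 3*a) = a - 1/2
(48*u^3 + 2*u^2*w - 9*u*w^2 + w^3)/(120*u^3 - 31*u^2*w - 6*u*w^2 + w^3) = (2*u + w)/(5*u + w)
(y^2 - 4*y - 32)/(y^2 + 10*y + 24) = (y - 8)/(y + 6)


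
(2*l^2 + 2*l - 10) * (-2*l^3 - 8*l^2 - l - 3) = -4*l^5 - 20*l^4 + 2*l^3 + 72*l^2 + 4*l + 30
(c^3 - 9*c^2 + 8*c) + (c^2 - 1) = c^3 - 8*c^2 + 8*c - 1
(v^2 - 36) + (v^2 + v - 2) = 2*v^2 + v - 38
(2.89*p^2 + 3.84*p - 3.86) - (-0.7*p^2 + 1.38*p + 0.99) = 3.59*p^2 + 2.46*p - 4.85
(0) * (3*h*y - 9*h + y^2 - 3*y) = 0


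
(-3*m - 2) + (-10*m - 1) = -13*m - 3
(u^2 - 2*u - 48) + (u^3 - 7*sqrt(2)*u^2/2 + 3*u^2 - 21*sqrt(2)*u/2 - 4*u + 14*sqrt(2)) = u^3 - 7*sqrt(2)*u^2/2 + 4*u^2 - 21*sqrt(2)*u/2 - 6*u - 48 + 14*sqrt(2)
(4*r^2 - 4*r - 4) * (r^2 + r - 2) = 4*r^4 - 16*r^2 + 4*r + 8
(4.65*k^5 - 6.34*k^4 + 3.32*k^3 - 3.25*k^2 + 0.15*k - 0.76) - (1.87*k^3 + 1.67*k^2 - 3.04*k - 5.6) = 4.65*k^5 - 6.34*k^4 + 1.45*k^3 - 4.92*k^2 + 3.19*k + 4.84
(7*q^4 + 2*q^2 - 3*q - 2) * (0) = 0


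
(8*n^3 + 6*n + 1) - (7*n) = 8*n^3 - n + 1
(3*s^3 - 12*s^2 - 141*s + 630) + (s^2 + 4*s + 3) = 3*s^3 - 11*s^2 - 137*s + 633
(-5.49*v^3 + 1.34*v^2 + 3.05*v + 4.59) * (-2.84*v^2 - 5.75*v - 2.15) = 15.5916*v^5 + 27.7619*v^4 - 4.5635*v^3 - 33.4541*v^2 - 32.95*v - 9.8685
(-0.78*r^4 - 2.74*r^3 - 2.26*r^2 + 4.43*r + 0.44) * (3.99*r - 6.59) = -3.1122*r^5 - 5.7924*r^4 + 9.0392*r^3 + 32.5691*r^2 - 27.4381*r - 2.8996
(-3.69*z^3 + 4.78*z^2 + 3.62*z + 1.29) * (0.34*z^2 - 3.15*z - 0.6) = -1.2546*z^5 + 13.2487*z^4 - 11.6122*z^3 - 13.8324*z^2 - 6.2355*z - 0.774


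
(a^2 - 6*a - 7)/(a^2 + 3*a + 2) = (a - 7)/(a + 2)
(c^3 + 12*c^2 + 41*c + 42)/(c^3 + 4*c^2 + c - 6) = (c + 7)/(c - 1)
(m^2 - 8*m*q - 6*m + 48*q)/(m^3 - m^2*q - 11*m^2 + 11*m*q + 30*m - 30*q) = (-m + 8*q)/(-m^2 + m*q + 5*m - 5*q)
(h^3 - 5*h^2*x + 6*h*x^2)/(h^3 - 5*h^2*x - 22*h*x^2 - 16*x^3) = h*(-h^2 + 5*h*x - 6*x^2)/(-h^3 + 5*h^2*x + 22*h*x^2 + 16*x^3)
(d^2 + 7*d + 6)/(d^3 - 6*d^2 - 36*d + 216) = (d + 1)/(d^2 - 12*d + 36)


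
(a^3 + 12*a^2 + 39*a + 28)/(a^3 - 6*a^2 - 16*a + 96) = (a^2 + 8*a + 7)/(a^2 - 10*a + 24)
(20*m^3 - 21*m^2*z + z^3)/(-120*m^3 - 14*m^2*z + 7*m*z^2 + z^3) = (-m + z)/(6*m + z)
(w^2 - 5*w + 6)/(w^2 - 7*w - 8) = (-w^2 + 5*w - 6)/(-w^2 + 7*w + 8)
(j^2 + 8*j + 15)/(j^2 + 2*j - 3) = (j + 5)/(j - 1)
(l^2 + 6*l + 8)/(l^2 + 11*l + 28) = (l + 2)/(l + 7)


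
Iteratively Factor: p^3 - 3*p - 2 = (p + 1)*(p^2 - p - 2) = (p - 2)*(p + 1)*(p + 1)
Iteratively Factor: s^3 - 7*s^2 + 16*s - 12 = (s - 2)*(s^2 - 5*s + 6) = (s - 2)^2*(s - 3)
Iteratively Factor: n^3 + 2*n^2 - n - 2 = (n + 2)*(n^2 - 1) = (n - 1)*(n + 2)*(n + 1)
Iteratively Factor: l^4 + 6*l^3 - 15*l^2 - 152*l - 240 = (l + 4)*(l^3 + 2*l^2 - 23*l - 60) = (l + 3)*(l + 4)*(l^2 - l - 20) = (l + 3)*(l + 4)^2*(l - 5)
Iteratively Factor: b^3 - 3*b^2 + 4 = (b + 1)*(b^2 - 4*b + 4) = (b - 2)*(b + 1)*(b - 2)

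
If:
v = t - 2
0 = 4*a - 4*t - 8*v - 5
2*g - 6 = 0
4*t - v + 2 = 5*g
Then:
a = 33/4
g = 3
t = 11/3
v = 5/3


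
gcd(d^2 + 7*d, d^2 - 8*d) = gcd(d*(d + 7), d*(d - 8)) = d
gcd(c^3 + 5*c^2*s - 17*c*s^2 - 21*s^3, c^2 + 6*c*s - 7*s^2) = c + 7*s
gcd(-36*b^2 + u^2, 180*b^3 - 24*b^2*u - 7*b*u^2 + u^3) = -6*b + u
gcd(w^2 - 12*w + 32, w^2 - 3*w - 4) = w - 4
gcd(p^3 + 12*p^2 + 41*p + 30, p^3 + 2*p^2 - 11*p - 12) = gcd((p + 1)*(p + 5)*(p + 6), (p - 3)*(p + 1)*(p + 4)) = p + 1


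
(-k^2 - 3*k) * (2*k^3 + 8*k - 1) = -2*k^5 - 6*k^4 - 8*k^3 - 23*k^2 + 3*k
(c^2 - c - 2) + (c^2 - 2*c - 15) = 2*c^2 - 3*c - 17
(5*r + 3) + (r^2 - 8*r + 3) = r^2 - 3*r + 6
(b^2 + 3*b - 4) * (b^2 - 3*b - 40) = b^4 - 53*b^2 - 108*b + 160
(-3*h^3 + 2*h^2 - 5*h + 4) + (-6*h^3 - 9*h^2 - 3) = -9*h^3 - 7*h^2 - 5*h + 1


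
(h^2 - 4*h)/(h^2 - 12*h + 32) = h/(h - 8)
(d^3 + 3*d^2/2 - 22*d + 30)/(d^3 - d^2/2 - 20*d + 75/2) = (d^2 + 4*d - 12)/(d^2 + 2*d - 15)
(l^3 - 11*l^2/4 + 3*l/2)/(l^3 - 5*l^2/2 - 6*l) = (-4*l^2 + 11*l - 6)/(2*(-2*l^2 + 5*l + 12))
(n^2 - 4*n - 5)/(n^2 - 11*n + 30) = (n + 1)/(n - 6)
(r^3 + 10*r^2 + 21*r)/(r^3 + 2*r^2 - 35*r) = (r + 3)/(r - 5)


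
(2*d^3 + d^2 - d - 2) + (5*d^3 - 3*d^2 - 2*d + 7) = 7*d^3 - 2*d^2 - 3*d + 5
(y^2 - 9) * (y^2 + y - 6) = y^4 + y^3 - 15*y^2 - 9*y + 54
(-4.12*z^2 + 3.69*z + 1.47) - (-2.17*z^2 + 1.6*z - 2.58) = -1.95*z^2 + 2.09*z + 4.05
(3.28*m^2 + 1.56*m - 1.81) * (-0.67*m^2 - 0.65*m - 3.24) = -2.1976*m^4 - 3.1772*m^3 - 10.4285*m^2 - 3.8779*m + 5.8644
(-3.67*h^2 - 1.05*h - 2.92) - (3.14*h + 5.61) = -3.67*h^2 - 4.19*h - 8.53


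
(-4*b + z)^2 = 16*b^2 - 8*b*z + z^2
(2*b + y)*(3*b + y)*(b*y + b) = 6*b^3*y + 6*b^3 + 5*b^2*y^2 + 5*b^2*y + b*y^3 + b*y^2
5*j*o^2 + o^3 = o^2*(5*j + o)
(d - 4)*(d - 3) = d^2 - 7*d + 12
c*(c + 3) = c^2 + 3*c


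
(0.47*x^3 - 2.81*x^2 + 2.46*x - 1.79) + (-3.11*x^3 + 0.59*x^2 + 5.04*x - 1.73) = -2.64*x^3 - 2.22*x^2 + 7.5*x - 3.52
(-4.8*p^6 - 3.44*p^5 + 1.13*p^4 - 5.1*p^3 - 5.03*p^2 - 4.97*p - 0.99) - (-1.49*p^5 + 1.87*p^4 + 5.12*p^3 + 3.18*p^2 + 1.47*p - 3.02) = -4.8*p^6 - 1.95*p^5 - 0.74*p^4 - 10.22*p^3 - 8.21*p^2 - 6.44*p + 2.03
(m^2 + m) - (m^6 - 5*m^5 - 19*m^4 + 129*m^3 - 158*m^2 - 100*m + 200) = -m^6 + 5*m^5 + 19*m^4 - 129*m^3 + 159*m^2 + 101*m - 200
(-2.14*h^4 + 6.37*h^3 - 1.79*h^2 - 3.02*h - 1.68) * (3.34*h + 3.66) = -7.1476*h^5 + 13.4434*h^4 + 17.3356*h^3 - 16.6382*h^2 - 16.6644*h - 6.1488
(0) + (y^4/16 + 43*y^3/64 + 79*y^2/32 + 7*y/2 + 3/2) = y^4/16 + 43*y^3/64 + 79*y^2/32 + 7*y/2 + 3/2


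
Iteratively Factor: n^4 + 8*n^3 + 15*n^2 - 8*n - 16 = (n + 4)*(n^3 + 4*n^2 - n - 4) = (n - 1)*(n + 4)*(n^2 + 5*n + 4) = (n - 1)*(n + 1)*(n + 4)*(n + 4)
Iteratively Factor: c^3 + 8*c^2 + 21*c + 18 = (c + 3)*(c^2 + 5*c + 6) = (c + 3)^2*(c + 2)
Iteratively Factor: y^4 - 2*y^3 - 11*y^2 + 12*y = (y - 4)*(y^3 + 2*y^2 - 3*y) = (y - 4)*(y + 3)*(y^2 - y) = y*(y - 4)*(y + 3)*(y - 1)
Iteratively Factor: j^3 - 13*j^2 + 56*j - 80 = (j - 5)*(j^2 - 8*j + 16) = (j - 5)*(j - 4)*(j - 4)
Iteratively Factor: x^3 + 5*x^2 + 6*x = (x)*(x^2 + 5*x + 6) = x*(x + 3)*(x + 2)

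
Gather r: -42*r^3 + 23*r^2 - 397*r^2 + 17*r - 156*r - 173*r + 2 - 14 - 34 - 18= -42*r^3 - 374*r^2 - 312*r - 64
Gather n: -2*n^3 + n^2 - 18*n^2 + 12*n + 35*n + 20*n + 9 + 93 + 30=-2*n^3 - 17*n^2 + 67*n + 132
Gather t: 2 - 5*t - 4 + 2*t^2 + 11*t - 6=2*t^2 + 6*t - 8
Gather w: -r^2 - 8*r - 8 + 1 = -r^2 - 8*r - 7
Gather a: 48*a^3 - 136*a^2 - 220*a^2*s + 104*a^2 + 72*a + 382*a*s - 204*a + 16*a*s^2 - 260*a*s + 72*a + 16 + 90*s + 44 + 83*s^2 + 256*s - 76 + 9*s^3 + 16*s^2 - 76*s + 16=48*a^3 + a^2*(-220*s - 32) + a*(16*s^2 + 122*s - 60) + 9*s^3 + 99*s^2 + 270*s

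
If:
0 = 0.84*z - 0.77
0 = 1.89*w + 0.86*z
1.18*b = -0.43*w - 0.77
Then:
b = -0.50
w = -0.42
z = 0.92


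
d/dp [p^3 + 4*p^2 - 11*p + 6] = 3*p^2 + 8*p - 11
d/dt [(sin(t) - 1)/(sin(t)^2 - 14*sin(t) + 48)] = (2*sin(t) + cos(t)^2 + 33)*cos(t)/(sin(t)^2 - 14*sin(t) + 48)^2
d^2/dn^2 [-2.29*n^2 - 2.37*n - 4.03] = -4.58000000000000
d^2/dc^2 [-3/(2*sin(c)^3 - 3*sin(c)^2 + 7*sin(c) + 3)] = 3*(36*sin(c)^6 - 66*sin(c)^5 + 16*sin(c)^4 - 21*sin(c)^3 - 53*sin(c)^2 + 141*sin(c) - 116)/(2*sin(c)^3 - 3*sin(c)^2 + 7*sin(c) + 3)^3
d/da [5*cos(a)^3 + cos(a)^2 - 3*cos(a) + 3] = (-15*cos(a)^2 - 2*cos(a) + 3)*sin(a)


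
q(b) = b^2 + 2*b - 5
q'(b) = 2*b + 2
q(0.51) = -3.72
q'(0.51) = 3.02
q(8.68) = 87.70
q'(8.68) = 19.36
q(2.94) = 9.52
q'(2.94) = 7.88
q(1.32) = -0.62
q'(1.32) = 4.64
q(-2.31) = -4.28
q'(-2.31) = -2.62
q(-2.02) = -4.96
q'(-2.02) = -2.04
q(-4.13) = 3.80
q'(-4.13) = -6.26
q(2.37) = 5.36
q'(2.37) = 6.74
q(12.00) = 163.00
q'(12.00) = 26.00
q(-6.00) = 19.00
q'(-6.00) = -10.00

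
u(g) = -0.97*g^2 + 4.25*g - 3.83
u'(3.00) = -1.57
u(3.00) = 0.19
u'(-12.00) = 27.53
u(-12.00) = -194.51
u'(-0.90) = 6.00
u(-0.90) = -8.44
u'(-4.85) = 13.66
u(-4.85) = -47.26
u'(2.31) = -0.23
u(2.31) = 0.81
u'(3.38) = -2.31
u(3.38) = -0.55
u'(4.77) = -5.00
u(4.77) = -5.63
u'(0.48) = 3.32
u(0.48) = -2.01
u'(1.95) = 0.47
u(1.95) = 0.77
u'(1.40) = 1.53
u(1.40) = 0.22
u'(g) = 4.25 - 1.94*g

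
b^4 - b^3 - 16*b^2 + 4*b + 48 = (b - 4)*(b - 2)*(b + 2)*(b + 3)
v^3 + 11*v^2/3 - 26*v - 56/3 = (v - 4)*(v + 2/3)*(v + 7)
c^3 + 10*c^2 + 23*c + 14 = (c + 1)*(c + 2)*(c + 7)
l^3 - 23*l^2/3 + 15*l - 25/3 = (l - 5)*(l - 5/3)*(l - 1)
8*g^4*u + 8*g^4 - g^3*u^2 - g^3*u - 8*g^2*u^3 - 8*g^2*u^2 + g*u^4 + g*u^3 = (-8*g + u)*(-g + u)*(g + u)*(g*u + g)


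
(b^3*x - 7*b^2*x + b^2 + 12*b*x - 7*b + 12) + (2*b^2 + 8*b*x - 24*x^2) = b^3*x - 7*b^2*x + 3*b^2 + 20*b*x - 7*b - 24*x^2 + 12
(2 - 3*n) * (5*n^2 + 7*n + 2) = -15*n^3 - 11*n^2 + 8*n + 4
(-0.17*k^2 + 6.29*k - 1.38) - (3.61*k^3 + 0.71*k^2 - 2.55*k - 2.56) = -3.61*k^3 - 0.88*k^2 + 8.84*k + 1.18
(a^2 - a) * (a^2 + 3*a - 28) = a^4 + 2*a^3 - 31*a^2 + 28*a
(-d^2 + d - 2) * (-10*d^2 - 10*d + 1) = 10*d^4 + 9*d^2 + 21*d - 2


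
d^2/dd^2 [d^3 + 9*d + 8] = 6*d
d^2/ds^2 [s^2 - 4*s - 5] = 2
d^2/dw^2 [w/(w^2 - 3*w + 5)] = 2*(w*(2*w - 3)^2 + 3*(1 - w)*(w^2 - 3*w + 5))/(w^2 - 3*w + 5)^3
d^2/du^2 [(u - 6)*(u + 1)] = 2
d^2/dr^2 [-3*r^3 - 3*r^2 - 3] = -18*r - 6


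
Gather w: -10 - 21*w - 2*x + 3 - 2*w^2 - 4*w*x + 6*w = -2*w^2 + w*(-4*x - 15) - 2*x - 7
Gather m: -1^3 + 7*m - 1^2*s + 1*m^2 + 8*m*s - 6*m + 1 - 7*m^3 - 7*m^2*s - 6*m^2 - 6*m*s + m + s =-7*m^3 + m^2*(-7*s - 5) + m*(2*s + 2)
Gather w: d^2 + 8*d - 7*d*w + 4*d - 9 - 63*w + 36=d^2 + 12*d + w*(-7*d - 63) + 27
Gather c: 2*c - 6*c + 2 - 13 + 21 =10 - 4*c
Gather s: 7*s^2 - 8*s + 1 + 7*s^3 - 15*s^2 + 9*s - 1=7*s^3 - 8*s^2 + s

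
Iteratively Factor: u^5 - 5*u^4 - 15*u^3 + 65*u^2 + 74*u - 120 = (u + 2)*(u^4 - 7*u^3 - u^2 + 67*u - 60) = (u - 4)*(u + 2)*(u^3 - 3*u^2 - 13*u + 15) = (u - 5)*(u - 4)*(u + 2)*(u^2 + 2*u - 3) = (u - 5)*(u - 4)*(u - 1)*(u + 2)*(u + 3)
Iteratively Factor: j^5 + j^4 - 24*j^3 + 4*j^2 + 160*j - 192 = (j + 4)*(j^4 - 3*j^3 - 12*j^2 + 52*j - 48) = (j - 2)*(j + 4)*(j^3 - j^2 - 14*j + 24) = (j - 2)*(j + 4)^2*(j^2 - 5*j + 6) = (j - 3)*(j - 2)*(j + 4)^2*(j - 2)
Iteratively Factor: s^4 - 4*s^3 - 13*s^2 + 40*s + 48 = (s + 1)*(s^3 - 5*s^2 - 8*s + 48) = (s - 4)*(s + 1)*(s^2 - s - 12) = (s - 4)*(s + 1)*(s + 3)*(s - 4)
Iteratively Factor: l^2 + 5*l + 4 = (l + 4)*(l + 1)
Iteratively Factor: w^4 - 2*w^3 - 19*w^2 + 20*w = (w)*(w^3 - 2*w^2 - 19*w + 20) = w*(w - 1)*(w^2 - w - 20) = w*(w - 1)*(w + 4)*(w - 5)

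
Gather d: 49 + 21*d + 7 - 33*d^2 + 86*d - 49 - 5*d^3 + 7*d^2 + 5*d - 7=-5*d^3 - 26*d^2 + 112*d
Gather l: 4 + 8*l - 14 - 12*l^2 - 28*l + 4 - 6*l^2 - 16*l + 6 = -18*l^2 - 36*l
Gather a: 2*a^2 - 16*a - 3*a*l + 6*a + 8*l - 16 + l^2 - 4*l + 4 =2*a^2 + a*(-3*l - 10) + l^2 + 4*l - 12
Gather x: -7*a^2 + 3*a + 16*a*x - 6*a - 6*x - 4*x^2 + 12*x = -7*a^2 - 3*a - 4*x^2 + x*(16*a + 6)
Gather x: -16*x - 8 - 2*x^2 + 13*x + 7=-2*x^2 - 3*x - 1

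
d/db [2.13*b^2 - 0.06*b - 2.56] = 4.26*b - 0.06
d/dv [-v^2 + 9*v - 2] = 9 - 2*v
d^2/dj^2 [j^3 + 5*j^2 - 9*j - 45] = 6*j + 10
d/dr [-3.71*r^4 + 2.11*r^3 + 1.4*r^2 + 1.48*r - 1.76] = -14.84*r^3 + 6.33*r^2 + 2.8*r + 1.48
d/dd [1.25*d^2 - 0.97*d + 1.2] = 2.5*d - 0.97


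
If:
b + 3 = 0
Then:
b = -3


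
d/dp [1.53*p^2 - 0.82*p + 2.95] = 3.06*p - 0.82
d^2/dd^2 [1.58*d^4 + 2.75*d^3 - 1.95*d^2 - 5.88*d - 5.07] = 18.96*d^2 + 16.5*d - 3.9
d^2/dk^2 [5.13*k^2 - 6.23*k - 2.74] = 10.2600000000000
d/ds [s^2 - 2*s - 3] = 2*s - 2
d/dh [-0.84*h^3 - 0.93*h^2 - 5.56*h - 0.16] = -2.52*h^2 - 1.86*h - 5.56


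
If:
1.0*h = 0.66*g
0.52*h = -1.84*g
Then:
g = 0.00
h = 0.00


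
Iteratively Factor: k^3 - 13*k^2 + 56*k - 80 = (k - 4)*(k^2 - 9*k + 20) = (k - 4)^2*(k - 5)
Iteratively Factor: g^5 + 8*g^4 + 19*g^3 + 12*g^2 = (g + 1)*(g^4 + 7*g^3 + 12*g^2) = g*(g + 1)*(g^3 + 7*g^2 + 12*g) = g*(g + 1)*(g + 4)*(g^2 + 3*g) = g^2*(g + 1)*(g + 4)*(g + 3)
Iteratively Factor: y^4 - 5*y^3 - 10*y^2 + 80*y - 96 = (y + 4)*(y^3 - 9*y^2 + 26*y - 24) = (y - 2)*(y + 4)*(y^2 - 7*y + 12) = (y - 3)*(y - 2)*(y + 4)*(y - 4)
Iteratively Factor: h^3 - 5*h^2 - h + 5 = (h - 1)*(h^2 - 4*h - 5) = (h - 1)*(h + 1)*(h - 5)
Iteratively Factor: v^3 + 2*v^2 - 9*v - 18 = (v + 3)*(v^2 - v - 6) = (v - 3)*(v + 3)*(v + 2)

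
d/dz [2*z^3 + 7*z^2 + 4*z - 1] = 6*z^2 + 14*z + 4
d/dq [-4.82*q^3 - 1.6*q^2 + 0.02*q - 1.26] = -14.46*q^2 - 3.2*q + 0.02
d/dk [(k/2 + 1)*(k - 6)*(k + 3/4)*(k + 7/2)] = 2*k^3 + 3*k^2/8 - 211*k/8 - 123/4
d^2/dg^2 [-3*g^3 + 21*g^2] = 42 - 18*g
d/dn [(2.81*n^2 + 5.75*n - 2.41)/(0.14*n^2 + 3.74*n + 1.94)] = (9.7044*n^2 + 11.5776*n + 20.1684)/(0.0196*n^4 + 1.0472*n^3 + 14.5308*n^2 + 14.5112*n + 3.7636)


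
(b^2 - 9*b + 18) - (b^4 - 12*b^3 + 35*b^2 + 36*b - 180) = -b^4 + 12*b^3 - 34*b^2 - 45*b + 198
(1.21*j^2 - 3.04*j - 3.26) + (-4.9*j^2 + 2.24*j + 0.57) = -3.69*j^2 - 0.8*j - 2.69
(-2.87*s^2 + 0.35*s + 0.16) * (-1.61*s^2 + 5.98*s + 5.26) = 4.6207*s^4 - 17.7261*s^3 - 13.2608*s^2 + 2.7978*s + 0.8416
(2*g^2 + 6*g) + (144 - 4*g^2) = -2*g^2 + 6*g + 144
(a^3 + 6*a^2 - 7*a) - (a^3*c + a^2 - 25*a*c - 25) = -a^3*c + a^3 + 5*a^2 + 25*a*c - 7*a + 25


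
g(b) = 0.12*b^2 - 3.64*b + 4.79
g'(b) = 0.24*b - 3.64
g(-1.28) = 9.65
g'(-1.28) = -3.95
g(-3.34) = 18.29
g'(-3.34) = -4.44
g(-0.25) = 5.71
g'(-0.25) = -3.70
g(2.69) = -4.13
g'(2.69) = -2.99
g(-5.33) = 27.60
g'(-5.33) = -4.92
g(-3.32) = 18.20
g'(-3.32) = -4.44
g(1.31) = 0.23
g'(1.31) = -3.33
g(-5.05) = 26.23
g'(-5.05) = -4.85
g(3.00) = -5.05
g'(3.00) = -2.92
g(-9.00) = 47.27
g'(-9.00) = -5.80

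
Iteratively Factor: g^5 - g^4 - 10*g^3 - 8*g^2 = (g + 2)*(g^4 - 3*g^3 - 4*g^2) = (g - 4)*(g + 2)*(g^3 + g^2) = g*(g - 4)*(g + 2)*(g^2 + g) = g^2*(g - 4)*(g + 2)*(g + 1)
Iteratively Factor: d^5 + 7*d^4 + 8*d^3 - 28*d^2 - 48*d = (d)*(d^4 + 7*d^3 + 8*d^2 - 28*d - 48) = d*(d + 4)*(d^3 + 3*d^2 - 4*d - 12) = d*(d + 3)*(d + 4)*(d^2 - 4) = d*(d + 2)*(d + 3)*(d + 4)*(d - 2)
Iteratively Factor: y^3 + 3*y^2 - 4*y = (y - 1)*(y^2 + 4*y) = (y - 1)*(y + 4)*(y)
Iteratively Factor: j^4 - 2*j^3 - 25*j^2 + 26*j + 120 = (j - 3)*(j^3 + j^2 - 22*j - 40) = (j - 5)*(j - 3)*(j^2 + 6*j + 8) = (j - 5)*(j - 3)*(j + 4)*(j + 2)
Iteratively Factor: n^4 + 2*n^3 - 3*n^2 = (n + 3)*(n^3 - n^2) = n*(n + 3)*(n^2 - n) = n^2*(n + 3)*(n - 1)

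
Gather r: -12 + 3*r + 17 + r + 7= 4*r + 12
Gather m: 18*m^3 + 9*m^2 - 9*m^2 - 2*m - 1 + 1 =18*m^3 - 2*m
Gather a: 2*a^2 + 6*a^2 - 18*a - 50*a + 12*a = 8*a^2 - 56*a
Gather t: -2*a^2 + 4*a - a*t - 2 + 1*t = -2*a^2 + 4*a + t*(1 - a) - 2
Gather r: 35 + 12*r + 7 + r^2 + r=r^2 + 13*r + 42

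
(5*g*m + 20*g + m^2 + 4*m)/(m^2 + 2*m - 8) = (5*g + m)/(m - 2)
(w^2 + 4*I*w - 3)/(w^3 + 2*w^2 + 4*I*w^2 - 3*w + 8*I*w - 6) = 1/(w + 2)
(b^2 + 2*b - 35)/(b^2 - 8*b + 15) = (b + 7)/(b - 3)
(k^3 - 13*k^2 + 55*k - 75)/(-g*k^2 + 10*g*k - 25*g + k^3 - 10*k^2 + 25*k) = (3 - k)/(g - k)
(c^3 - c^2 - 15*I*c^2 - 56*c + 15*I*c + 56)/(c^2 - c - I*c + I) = (c^2 - 15*I*c - 56)/(c - I)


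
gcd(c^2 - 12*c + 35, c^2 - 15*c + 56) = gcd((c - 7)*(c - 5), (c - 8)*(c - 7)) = c - 7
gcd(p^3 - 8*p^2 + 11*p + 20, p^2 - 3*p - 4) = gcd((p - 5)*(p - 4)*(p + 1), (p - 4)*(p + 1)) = p^2 - 3*p - 4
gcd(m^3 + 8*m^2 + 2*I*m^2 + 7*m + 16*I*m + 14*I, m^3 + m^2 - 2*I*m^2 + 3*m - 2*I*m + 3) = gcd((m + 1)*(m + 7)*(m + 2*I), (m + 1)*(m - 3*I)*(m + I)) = m + 1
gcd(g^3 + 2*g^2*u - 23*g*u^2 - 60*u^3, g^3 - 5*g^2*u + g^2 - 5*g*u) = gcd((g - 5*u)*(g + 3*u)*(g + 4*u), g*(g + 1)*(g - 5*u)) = -g + 5*u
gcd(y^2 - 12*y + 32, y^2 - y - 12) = y - 4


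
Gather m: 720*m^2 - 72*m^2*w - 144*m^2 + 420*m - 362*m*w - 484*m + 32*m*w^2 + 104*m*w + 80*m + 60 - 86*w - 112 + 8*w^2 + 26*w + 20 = m^2*(576 - 72*w) + m*(32*w^2 - 258*w + 16) + 8*w^2 - 60*w - 32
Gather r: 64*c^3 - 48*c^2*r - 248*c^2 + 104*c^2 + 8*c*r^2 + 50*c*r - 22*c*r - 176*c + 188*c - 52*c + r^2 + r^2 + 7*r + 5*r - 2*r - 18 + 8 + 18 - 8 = 64*c^3 - 144*c^2 - 40*c + r^2*(8*c + 2) + r*(-48*c^2 + 28*c + 10)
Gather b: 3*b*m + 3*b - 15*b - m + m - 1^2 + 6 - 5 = b*(3*m - 12)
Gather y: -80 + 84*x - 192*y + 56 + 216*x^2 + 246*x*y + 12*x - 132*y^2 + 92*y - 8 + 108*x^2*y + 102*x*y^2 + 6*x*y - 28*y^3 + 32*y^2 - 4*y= 216*x^2 + 96*x - 28*y^3 + y^2*(102*x - 100) + y*(108*x^2 + 252*x - 104) - 32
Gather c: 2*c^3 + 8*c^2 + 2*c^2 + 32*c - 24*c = 2*c^3 + 10*c^2 + 8*c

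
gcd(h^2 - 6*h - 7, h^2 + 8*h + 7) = h + 1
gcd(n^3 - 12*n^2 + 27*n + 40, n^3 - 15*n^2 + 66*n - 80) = n^2 - 13*n + 40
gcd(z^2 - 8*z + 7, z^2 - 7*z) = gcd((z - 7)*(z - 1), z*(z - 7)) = z - 7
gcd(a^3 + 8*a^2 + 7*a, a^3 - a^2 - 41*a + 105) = a + 7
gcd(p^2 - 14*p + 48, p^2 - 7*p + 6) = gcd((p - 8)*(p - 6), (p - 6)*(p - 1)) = p - 6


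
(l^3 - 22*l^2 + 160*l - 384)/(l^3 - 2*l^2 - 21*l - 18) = (l^2 - 16*l + 64)/(l^2 + 4*l + 3)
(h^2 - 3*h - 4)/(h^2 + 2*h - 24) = (h + 1)/(h + 6)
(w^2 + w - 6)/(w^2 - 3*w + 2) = (w + 3)/(w - 1)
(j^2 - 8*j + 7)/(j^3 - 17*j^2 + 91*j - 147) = (j - 1)/(j^2 - 10*j + 21)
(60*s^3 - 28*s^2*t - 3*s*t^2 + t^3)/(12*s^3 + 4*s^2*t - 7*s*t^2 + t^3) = (5*s + t)/(s + t)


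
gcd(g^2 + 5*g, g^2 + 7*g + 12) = 1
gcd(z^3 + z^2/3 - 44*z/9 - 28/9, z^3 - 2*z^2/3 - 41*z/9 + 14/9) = z^2 - z/3 - 14/3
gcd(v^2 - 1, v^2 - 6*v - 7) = v + 1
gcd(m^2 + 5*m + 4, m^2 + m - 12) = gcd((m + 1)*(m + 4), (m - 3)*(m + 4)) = m + 4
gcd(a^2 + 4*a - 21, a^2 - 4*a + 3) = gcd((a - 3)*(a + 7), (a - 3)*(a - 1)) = a - 3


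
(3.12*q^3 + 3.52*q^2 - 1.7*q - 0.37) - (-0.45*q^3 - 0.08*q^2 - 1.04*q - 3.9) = 3.57*q^3 + 3.6*q^2 - 0.66*q + 3.53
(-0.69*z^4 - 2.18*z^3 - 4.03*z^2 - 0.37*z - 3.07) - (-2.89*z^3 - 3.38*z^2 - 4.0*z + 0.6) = -0.69*z^4 + 0.71*z^3 - 0.65*z^2 + 3.63*z - 3.67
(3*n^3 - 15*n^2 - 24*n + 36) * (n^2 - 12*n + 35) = 3*n^5 - 51*n^4 + 261*n^3 - 201*n^2 - 1272*n + 1260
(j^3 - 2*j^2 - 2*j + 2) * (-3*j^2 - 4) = -3*j^5 + 6*j^4 + 2*j^3 + 2*j^2 + 8*j - 8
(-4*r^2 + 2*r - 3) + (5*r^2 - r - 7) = r^2 + r - 10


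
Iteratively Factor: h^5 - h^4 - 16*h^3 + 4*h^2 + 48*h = (h)*(h^4 - h^3 - 16*h^2 + 4*h + 48) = h*(h + 2)*(h^3 - 3*h^2 - 10*h + 24) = h*(h + 2)*(h + 3)*(h^2 - 6*h + 8) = h*(h - 2)*(h + 2)*(h + 3)*(h - 4)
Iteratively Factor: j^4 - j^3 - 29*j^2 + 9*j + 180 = (j - 5)*(j^3 + 4*j^2 - 9*j - 36) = (j - 5)*(j - 3)*(j^2 + 7*j + 12) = (j - 5)*(j - 3)*(j + 4)*(j + 3)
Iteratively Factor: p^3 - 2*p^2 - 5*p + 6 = (p + 2)*(p^2 - 4*p + 3) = (p - 3)*(p + 2)*(p - 1)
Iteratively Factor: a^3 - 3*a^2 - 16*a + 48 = (a - 4)*(a^2 + a - 12) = (a - 4)*(a - 3)*(a + 4)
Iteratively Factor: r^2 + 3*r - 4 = (r + 4)*(r - 1)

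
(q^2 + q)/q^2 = (q + 1)/q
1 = 1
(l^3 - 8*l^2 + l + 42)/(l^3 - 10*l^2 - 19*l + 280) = (l^2 - l - 6)/(l^2 - 3*l - 40)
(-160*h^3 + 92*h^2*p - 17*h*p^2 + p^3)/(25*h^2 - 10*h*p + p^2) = (32*h^2 - 12*h*p + p^2)/(-5*h + p)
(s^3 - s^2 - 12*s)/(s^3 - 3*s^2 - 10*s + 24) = s/(s - 2)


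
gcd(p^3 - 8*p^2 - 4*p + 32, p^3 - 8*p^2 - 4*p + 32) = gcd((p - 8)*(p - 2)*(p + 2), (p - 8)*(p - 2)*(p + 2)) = p^3 - 8*p^2 - 4*p + 32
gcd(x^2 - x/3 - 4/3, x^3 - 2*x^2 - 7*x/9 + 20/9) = x^2 - x/3 - 4/3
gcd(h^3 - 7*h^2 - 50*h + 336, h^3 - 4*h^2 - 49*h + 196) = h + 7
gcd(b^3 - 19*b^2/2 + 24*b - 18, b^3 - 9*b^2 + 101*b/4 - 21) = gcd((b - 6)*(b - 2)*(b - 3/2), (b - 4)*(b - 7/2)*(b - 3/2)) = b - 3/2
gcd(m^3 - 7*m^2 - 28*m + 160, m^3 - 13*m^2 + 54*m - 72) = m - 4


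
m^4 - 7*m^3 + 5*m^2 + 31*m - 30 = (m - 5)*(m - 3)*(m - 1)*(m + 2)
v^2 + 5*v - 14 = (v - 2)*(v + 7)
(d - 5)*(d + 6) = d^2 + d - 30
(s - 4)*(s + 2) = s^2 - 2*s - 8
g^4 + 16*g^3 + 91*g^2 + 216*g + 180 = (g + 2)*(g + 3)*(g + 5)*(g + 6)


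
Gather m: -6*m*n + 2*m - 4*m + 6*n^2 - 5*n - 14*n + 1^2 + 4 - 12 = m*(-6*n - 2) + 6*n^2 - 19*n - 7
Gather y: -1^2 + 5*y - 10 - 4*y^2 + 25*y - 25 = -4*y^2 + 30*y - 36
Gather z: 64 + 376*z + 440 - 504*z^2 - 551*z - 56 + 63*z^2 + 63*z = -441*z^2 - 112*z + 448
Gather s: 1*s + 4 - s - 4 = 0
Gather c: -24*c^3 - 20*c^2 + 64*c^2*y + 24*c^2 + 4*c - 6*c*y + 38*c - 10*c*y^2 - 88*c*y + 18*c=-24*c^3 + c^2*(64*y + 4) + c*(-10*y^2 - 94*y + 60)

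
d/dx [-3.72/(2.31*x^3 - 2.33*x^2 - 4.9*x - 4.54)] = (25.7796*x^2 - 17.3352*x - 18.228)/(-2.31*x^3 + 2.33*x^2 + 4.9*x + 4.54)^2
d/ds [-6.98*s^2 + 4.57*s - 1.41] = 4.57 - 13.96*s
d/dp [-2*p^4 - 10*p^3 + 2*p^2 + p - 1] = -8*p^3 - 30*p^2 + 4*p + 1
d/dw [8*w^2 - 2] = 16*w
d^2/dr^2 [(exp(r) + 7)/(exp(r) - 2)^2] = (exp(2*r) + 36*exp(r) + 32)*exp(r)/(exp(4*r) - 8*exp(3*r) + 24*exp(2*r) - 32*exp(r) + 16)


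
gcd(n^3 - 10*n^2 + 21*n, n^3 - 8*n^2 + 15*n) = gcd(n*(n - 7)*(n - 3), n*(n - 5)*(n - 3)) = n^2 - 3*n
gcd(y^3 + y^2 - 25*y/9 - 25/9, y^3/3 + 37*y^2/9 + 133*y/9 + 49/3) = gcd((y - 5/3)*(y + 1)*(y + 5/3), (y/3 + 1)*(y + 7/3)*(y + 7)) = 1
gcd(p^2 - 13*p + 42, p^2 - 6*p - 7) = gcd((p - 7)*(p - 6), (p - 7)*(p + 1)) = p - 7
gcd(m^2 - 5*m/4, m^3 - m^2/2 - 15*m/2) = m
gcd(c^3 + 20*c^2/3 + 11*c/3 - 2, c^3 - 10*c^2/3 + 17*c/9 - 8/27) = c - 1/3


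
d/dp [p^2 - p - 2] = 2*p - 1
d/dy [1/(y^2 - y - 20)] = (1 - 2*y)/(-y^2 + y + 20)^2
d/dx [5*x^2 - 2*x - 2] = 10*x - 2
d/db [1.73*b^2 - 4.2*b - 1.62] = 3.46*b - 4.2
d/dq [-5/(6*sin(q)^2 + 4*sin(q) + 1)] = 20*(3*sin(q) + 1)*cos(q)/(6*sin(q)^2 + 4*sin(q) + 1)^2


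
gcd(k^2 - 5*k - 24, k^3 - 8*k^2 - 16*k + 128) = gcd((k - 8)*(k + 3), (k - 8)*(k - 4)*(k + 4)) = k - 8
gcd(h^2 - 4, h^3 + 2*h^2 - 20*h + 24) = h - 2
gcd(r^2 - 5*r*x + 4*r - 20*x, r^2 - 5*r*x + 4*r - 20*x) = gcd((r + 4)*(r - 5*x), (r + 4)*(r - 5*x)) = -r^2 + 5*r*x - 4*r + 20*x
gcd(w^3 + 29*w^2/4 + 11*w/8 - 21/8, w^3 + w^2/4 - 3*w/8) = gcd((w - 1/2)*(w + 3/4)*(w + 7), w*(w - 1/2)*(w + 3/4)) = w^2 + w/4 - 3/8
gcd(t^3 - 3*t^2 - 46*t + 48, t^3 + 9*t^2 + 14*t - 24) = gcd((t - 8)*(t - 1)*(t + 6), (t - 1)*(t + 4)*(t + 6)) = t^2 + 5*t - 6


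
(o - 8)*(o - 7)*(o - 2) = o^3 - 17*o^2 + 86*o - 112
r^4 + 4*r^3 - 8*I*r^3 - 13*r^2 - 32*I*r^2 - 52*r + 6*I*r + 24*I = (r + 4)*(r - 6*I)*(r - I)^2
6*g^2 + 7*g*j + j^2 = (g + j)*(6*g + j)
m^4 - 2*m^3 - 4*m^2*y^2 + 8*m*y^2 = m*(m - 2)*(m - 2*y)*(m + 2*y)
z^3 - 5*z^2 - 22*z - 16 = (z - 8)*(z + 1)*(z + 2)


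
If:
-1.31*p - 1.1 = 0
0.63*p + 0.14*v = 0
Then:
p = -0.84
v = 3.78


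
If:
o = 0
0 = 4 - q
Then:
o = 0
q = 4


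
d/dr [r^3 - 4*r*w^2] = 3*r^2 - 4*w^2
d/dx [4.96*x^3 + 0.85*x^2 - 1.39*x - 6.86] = 14.88*x^2 + 1.7*x - 1.39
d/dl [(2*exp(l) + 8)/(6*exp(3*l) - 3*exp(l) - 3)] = 2*(-(exp(l) + 4)*(6*exp(2*l) - 1) + 2*exp(3*l) - exp(l) - 1)*exp(l)/(3*(-2*exp(3*l) + exp(l) + 1)^2)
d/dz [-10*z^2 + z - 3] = 1 - 20*z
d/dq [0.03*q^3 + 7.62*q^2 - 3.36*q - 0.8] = 0.09*q^2 + 15.24*q - 3.36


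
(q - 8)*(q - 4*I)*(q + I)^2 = q^4 - 8*q^3 - 2*I*q^3 + 7*q^2 + 16*I*q^2 - 56*q + 4*I*q - 32*I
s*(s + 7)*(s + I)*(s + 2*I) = s^4 + 7*s^3 + 3*I*s^3 - 2*s^2 + 21*I*s^2 - 14*s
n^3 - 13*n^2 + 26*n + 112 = (n - 8)*(n - 7)*(n + 2)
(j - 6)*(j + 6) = j^2 - 36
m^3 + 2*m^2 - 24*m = m*(m - 4)*(m + 6)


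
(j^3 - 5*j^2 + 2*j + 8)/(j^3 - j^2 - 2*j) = (j - 4)/j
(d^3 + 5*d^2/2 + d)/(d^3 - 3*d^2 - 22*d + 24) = d*(2*d^2 + 5*d + 2)/(2*(d^3 - 3*d^2 - 22*d + 24))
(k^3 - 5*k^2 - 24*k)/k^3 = 1 - 5/k - 24/k^2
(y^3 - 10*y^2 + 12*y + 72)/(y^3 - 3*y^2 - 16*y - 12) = (y - 6)/(y + 1)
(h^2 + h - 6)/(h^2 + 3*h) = (h - 2)/h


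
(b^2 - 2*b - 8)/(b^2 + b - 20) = (b + 2)/(b + 5)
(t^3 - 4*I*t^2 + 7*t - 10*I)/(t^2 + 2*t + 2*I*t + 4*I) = (t^2 - 6*I*t - 5)/(t + 2)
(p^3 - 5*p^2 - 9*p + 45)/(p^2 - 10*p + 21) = (p^2 - 2*p - 15)/(p - 7)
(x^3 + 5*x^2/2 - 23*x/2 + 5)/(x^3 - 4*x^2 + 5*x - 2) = (2*x^2 + 9*x - 5)/(2*(x^2 - 2*x + 1))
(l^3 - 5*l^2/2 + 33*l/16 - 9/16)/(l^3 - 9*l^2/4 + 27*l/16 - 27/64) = 4*(l - 1)/(4*l - 3)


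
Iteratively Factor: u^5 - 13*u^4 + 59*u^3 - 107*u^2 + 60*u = (u - 3)*(u^4 - 10*u^3 + 29*u^2 - 20*u) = u*(u - 3)*(u^3 - 10*u^2 + 29*u - 20) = u*(u - 4)*(u - 3)*(u^2 - 6*u + 5) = u*(u - 4)*(u - 3)*(u - 1)*(u - 5)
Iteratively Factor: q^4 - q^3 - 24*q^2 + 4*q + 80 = (q - 5)*(q^3 + 4*q^2 - 4*q - 16) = (q - 5)*(q + 2)*(q^2 + 2*q - 8) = (q - 5)*(q + 2)*(q + 4)*(q - 2)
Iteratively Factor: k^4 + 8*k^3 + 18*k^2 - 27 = (k - 1)*(k^3 + 9*k^2 + 27*k + 27) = (k - 1)*(k + 3)*(k^2 + 6*k + 9) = (k - 1)*(k + 3)^2*(k + 3)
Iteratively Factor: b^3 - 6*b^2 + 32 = (b - 4)*(b^2 - 2*b - 8) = (b - 4)^2*(b + 2)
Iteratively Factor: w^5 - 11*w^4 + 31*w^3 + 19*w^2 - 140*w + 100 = (w + 2)*(w^4 - 13*w^3 + 57*w^2 - 95*w + 50) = (w - 5)*(w + 2)*(w^3 - 8*w^2 + 17*w - 10) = (w - 5)^2*(w + 2)*(w^2 - 3*w + 2) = (w - 5)^2*(w - 2)*(w + 2)*(w - 1)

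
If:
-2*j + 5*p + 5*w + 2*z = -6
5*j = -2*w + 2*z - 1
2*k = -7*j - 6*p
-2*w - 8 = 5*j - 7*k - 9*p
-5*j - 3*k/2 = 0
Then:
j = -108/505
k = 72/101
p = 6/505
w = -463/505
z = -961/1010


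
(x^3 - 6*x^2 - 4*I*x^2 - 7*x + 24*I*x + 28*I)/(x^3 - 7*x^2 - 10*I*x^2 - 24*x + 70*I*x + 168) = (x + 1)/(x - 6*I)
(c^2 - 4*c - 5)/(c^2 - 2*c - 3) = (c - 5)/(c - 3)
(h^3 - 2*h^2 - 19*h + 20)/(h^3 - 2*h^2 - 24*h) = (h^2 - 6*h + 5)/(h*(h - 6))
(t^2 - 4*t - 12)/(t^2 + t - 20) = (t^2 - 4*t - 12)/(t^2 + t - 20)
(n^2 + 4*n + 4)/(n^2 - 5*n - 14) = (n + 2)/(n - 7)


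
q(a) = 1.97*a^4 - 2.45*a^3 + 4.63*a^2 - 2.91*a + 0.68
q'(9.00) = 5229.60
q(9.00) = 11488.64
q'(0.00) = -2.91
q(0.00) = 0.68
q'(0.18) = -1.44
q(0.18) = 0.29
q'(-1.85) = -95.09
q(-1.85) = 60.50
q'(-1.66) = -74.58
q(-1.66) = 44.43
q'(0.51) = 0.95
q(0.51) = 0.21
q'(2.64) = 115.30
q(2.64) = 75.88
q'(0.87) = 4.77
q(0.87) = 1.17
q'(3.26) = 222.18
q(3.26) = 178.02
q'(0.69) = 2.57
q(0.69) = 0.52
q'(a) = 7.88*a^3 - 7.35*a^2 + 9.26*a - 2.91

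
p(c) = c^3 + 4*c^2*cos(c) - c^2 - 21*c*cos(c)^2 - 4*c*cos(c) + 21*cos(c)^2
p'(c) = -4*c^2*sin(c) + 3*c^2 + 42*c*sin(c)*cos(c) + 4*c*sin(c) + 8*c*cos(c) - 2*c - 42*sin(c)*cos(c) - 21*cos(c)^2 - 4*cos(c)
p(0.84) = 1.03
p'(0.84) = -10.04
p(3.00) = -46.92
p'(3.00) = -34.50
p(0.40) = 9.71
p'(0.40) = -27.54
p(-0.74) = 22.78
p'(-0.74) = 24.21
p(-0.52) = 26.37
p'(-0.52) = 8.05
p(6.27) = 228.69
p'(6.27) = 129.38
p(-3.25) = -11.61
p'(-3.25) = 60.48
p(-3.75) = -58.10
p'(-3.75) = 116.29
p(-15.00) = -4135.39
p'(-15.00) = 1079.38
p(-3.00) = -1.19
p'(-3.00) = 23.44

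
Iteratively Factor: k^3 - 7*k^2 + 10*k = (k - 2)*(k^2 - 5*k) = k*(k - 2)*(k - 5)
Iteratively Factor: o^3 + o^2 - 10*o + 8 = (o + 4)*(o^2 - 3*o + 2) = (o - 2)*(o + 4)*(o - 1)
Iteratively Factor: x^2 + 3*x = (x)*(x + 3)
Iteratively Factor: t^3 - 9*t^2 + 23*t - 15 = (t - 3)*(t^2 - 6*t + 5) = (t - 5)*(t - 3)*(t - 1)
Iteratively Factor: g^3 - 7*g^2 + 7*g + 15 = (g - 3)*(g^2 - 4*g - 5) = (g - 5)*(g - 3)*(g + 1)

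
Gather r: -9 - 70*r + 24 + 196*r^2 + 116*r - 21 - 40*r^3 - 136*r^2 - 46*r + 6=-40*r^3 + 60*r^2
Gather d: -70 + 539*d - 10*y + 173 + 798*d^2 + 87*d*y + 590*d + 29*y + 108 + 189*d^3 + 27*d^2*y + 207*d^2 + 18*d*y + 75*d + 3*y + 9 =189*d^3 + d^2*(27*y + 1005) + d*(105*y + 1204) + 22*y + 220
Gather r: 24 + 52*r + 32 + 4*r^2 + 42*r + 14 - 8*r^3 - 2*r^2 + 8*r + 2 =-8*r^3 + 2*r^2 + 102*r + 72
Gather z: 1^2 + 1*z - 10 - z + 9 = 0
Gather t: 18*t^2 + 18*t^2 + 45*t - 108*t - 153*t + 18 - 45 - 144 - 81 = 36*t^2 - 216*t - 252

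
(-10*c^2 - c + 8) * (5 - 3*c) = 30*c^3 - 47*c^2 - 29*c + 40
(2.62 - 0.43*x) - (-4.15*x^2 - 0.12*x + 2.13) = 4.15*x^2 - 0.31*x + 0.49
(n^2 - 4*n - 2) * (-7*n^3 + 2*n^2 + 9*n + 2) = -7*n^5 + 30*n^4 + 15*n^3 - 38*n^2 - 26*n - 4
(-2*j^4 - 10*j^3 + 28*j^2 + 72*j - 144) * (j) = -2*j^5 - 10*j^4 + 28*j^3 + 72*j^2 - 144*j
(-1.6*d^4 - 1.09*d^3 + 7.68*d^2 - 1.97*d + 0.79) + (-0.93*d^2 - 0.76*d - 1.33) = -1.6*d^4 - 1.09*d^3 + 6.75*d^2 - 2.73*d - 0.54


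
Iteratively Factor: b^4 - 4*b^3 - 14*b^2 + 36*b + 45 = (b + 3)*(b^3 - 7*b^2 + 7*b + 15) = (b + 1)*(b + 3)*(b^2 - 8*b + 15) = (b - 5)*(b + 1)*(b + 3)*(b - 3)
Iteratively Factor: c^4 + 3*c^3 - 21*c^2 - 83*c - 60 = (c + 3)*(c^3 - 21*c - 20) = (c - 5)*(c + 3)*(c^2 + 5*c + 4) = (c - 5)*(c + 1)*(c + 3)*(c + 4)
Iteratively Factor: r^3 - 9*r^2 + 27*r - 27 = (r - 3)*(r^2 - 6*r + 9) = (r - 3)^2*(r - 3)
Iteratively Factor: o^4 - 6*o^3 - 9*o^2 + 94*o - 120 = (o + 4)*(o^3 - 10*o^2 + 31*o - 30) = (o - 2)*(o + 4)*(o^2 - 8*o + 15) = (o - 5)*(o - 2)*(o + 4)*(o - 3)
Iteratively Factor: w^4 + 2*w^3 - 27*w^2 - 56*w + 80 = (w - 5)*(w^3 + 7*w^2 + 8*w - 16) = (w - 5)*(w + 4)*(w^2 + 3*w - 4) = (w - 5)*(w - 1)*(w + 4)*(w + 4)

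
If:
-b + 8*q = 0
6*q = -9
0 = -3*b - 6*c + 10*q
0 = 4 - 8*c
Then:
No Solution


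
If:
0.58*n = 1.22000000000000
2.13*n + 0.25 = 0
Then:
No Solution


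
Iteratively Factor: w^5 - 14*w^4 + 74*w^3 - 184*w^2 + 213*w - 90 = (w - 3)*(w^4 - 11*w^3 + 41*w^2 - 61*w + 30) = (w - 3)^2*(w^3 - 8*w^2 + 17*w - 10) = (w - 3)^2*(w - 1)*(w^2 - 7*w + 10) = (w - 5)*(w - 3)^2*(w - 1)*(w - 2)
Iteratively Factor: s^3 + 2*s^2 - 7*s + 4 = (s - 1)*(s^2 + 3*s - 4) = (s - 1)*(s + 4)*(s - 1)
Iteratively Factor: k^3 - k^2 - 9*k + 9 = (k - 3)*(k^2 + 2*k - 3) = (k - 3)*(k - 1)*(k + 3)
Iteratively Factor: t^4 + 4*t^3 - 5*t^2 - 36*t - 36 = (t - 3)*(t^3 + 7*t^2 + 16*t + 12) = (t - 3)*(t + 3)*(t^2 + 4*t + 4) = (t - 3)*(t + 2)*(t + 3)*(t + 2)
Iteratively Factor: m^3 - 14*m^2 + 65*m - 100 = (m - 4)*(m^2 - 10*m + 25) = (m - 5)*(m - 4)*(m - 5)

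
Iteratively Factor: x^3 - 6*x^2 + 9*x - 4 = (x - 1)*(x^2 - 5*x + 4) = (x - 1)^2*(x - 4)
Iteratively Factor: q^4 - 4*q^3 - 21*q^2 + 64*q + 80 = (q + 1)*(q^3 - 5*q^2 - 16*q + 80) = (q + 1)*(q + 4)*(q^2 - 9*q + 20) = (q - 5)*(q + 1)*(q + 4)*(q - 4)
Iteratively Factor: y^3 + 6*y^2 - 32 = (y + 4)*(y^2 + 2*y - 8) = (y - 2)*(y + 4)*(y + 4)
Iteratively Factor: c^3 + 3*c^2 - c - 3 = (c - 1)*(c^2 + 4*c + 3) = (c - 1)*(c + 3)*(c + 1)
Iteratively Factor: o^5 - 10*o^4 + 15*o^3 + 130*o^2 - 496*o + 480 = (o + 4)*(o^4 - 14*o^3 + 71*o^2 - 154*o + 120) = (o - 5)*(o + 4)*(o^3 - 9*o^2 + 26*o - 24) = (o - 5)*(o - 4)*(o + 4)*(o^2 - 5*o + 6) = (o - 5)*(o - 4)*(o - 3)*(o + 4)*(o - 2)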